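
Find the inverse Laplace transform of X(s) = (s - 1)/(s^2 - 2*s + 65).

exp(t)*cos(8*t)

Rewrite the denominator: s^2 - 2*s + 65 = (s - 1)^2 + 64.
The form in (s - 1) signals a first-shifting-theorem factor e^(t).
Since L{cos(8t)} = s/(s^2 + 64), the inverse is exp(t)*cos(8*t).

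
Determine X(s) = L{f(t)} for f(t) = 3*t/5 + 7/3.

The transform is linear, so treat each term independently.
L{7/3} = (7/3)/s; (3/5)·[L{t} = 1!/s^2 = 1/s^2].

X(s) = 7/(3*s) + 3/(5*s^2)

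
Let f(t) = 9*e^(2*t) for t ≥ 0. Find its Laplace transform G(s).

G(s) = 9/(s - 2)

L{9} = 9/s.
By the first shifting theorem, multiplying by e^(2t) replaces s with s - 2.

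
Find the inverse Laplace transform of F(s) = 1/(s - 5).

exp(5*t)

Since L{e^(5t)} = 1/(s - 5), the inverse is e^(5*t).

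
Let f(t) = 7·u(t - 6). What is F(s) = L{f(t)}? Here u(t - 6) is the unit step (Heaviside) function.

F(s) = 7*exp(-6*s)/s

By the second shifting theorem, L{u(t - c)·g(t - c)} = e^(-cs)·G(s) with c = 6 and G(s) = L{g(t)}.
L{7} = 7/s.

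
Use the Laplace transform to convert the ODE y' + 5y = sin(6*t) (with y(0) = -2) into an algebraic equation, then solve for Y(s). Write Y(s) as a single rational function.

Y(s) = (-2*s^2 - 66)/(s^3 + 5*s^2 + 36*s + 180)

Take the Laplace transform of both sides.
The derivative rules (L{y'} = sY - y(0) = sY - (-2)) turn the left side into (s + 5)Y - (-2).
The right side is L{sin(6*t)} = 6/(s^2 + 36).
So (s + 5)Y = 6/(s^2 + 36) + (-2).
Isolate Y and clear denominators.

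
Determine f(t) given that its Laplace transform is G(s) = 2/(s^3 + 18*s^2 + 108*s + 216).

Rewrite the denominator: s^3 + 18*s^2 + 108*s + 216 = (s + 6)^3.
The form in (s + 6) signals a first-shifting-theorem factor e^(-6t).
Since L{t^2} = 2!/s^3 = 2/s^3, the inverse is t^2*exp(-6*t).

f(t) = t^2*exp(-6*t)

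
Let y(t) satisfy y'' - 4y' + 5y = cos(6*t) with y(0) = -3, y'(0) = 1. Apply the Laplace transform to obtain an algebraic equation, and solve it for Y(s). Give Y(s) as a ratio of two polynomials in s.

Y(s) = (-3*s^3 + 13*s^2 - 107*s + 468)/(s^4 - 4*s^3 + 41*s^2 - 144*s + 180)

Apply the Laplace transform to the equation.
The derivative rules (L{y''} = s^2 Y - s·y(0) - y'(0) and L{y'} = sY - y(0), with y(0) = -3, y'(0) = 1) turn the left side into (s^2 - 4*s + 5)Y - (-3*s + 13).
The right side is L{cos(6*t)} = s/(s^2 + 36).
So (s^2 - 4*s + 5)Y = s/(s^2 + 36) + (-3*s + 13).
Solve for Y(s) and write it as one ratio of polynomials.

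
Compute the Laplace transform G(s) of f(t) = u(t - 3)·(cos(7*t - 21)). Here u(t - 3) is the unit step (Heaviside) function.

By the second shifting theorem, L{u(t - c)·g(t - c)} = e^(-cs)·H(s) with c = 3 and H(s) = L{g(t)}.
L{cos(7t)} = s/(s^2 + 49).

G(s) = s*exp(-3*s)/(s^2 + 49)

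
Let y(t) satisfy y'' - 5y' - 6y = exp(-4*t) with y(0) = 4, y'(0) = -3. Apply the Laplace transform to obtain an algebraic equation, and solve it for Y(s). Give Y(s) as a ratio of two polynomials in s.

Y(s) = (4*s^2 - 7*s - 91)/(s^3 - s^2 - 26*s - 24)

Apply the Laplace transform to the equation.
The derivative rules (L{y''} = s^2 Y - s·y(0) - y'(0) and L{y'} = sY - y(0), with y(0) = 4, y'(0) = -3) turn the left side into (s^2 - 5*s - 6)Y - (4*s - 23).
The right side is L{exp(-4*t)} = 1/(s + 4).
So (s^2 - 5*s - 6)Y = 1/(s + 4) + (4*s - 23).
Solve for Y(s) and write it as one ratio of polynomials.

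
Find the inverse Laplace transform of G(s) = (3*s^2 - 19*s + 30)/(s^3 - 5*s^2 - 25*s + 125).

Factor the denominator: s^3 - 5*s^2 - 25*s + 125 = (s - 5)^2*(s + 5).
Partial fraction decomposition gives [1/(s - 5)] + [(s - 5)^(-2)] + [2/(s + 5)].
Invert each term: 1/(s - 5) ↔ e^(5t); 1/(s - 5)^2 ↔ t·e^(5t); 2/(s + 5) ↔ 2e^(-5t).

t*exp(5*t) + exp(5*t) + 2*exp(-5*t)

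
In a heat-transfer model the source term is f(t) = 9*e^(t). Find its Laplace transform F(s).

F(s) = 9/(s - 1)

L{9} = 9/s.
By the first shifting theorem, multiplying by e^(t) replaces s with s - 1.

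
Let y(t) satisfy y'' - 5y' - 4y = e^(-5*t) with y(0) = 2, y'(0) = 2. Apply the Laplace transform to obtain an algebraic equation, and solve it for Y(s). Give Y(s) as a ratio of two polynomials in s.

Y(s) = (2*s^2 + 2*s - 39)/(s^3 - 29*s - 20)

Transform both sides with L{·}.
With L{y''} = s^2 Y - s·y(0) - y'(0) and L{y'} = sY - y(0), with y(0) = 2, y'(0) = 2: the LHS transforms to (s^2 - 5*s - 4)Y - (2*s - 8).
The right side is L{e^(-5*t)} = 1/(s + 5).
So (s^2 - 5*s - 4)Y = 1/(s + 5) + (2*s - 8).
Solve for Y(s) and write it as one ratio of polynomials.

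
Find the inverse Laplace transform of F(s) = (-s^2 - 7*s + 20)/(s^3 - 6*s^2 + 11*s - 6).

Factor the denominator: s^3 - 6*s^2 + 11*s - 6 = (s - 3)*(s - 2)*(s - 1).
Partial fraction decomposition gives [-2/(s - 2)] + [6/(s - 1)] + [-5/(s - 3)].
Invert each term: -2/(s - 2) ↔ -2e^(2t); 6/(s - 1) ↔ 6e^(t); -5/(s - 3) ↔ -5e^(3t).

-5*exp(3*t) - 2*exp(2*t) + 6*exp(t)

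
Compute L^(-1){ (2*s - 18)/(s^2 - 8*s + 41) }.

-2*exp(4*t)*sin(5*t) + 2*exp(4*t)*cos(5*t)

Complete the square in the denominator: s^2 - 8*s + 41 = (s - 4)^2 + 5^2.
Split the numerator to match: 2*s - 18 = 2·(s - 4) - 2·5.
Invert each term: 2·(s - 4)/((s - 4)^2 + 25) ↔ 2e^(4t)cos(5t); -2·5/((s - 4)^2 + 25) ↔ -2e^(4t)sin(5t).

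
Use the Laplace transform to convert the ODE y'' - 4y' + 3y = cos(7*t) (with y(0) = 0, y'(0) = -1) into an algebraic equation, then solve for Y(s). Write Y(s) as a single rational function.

Y(s) = (-s^2 + s - 49)/(s^4 - 4*s^3 + 52*s^2 - 196*s + 147)

Take the Laplace transform of both sides.
The derivative rules (L{y''} = s^2 Y - s·y(0) - y'(0) and L{y'} = sY - y(0), with y(0) = 0, y'(0) = -1) turn the left side into (s^2 - 4*s + 3)Y - (-1).
The right side is L{cos(7*t)} = s/(s^2 + 49).
So (s^2 - 4*s + 3)Y = s/(s^2 + 49) + (-1).
Divide through and combine into a single rational function.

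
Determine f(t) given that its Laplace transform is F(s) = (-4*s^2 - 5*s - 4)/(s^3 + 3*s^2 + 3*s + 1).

Factor the denominator: s^3 + 3*s^2 + 3*s + 1 = (s + 1)^3.
Partial fraction decomposition gives [-4/(s + 1)] + [3/(s + 1)^2] + [-3/(s + 1)^3].
Invert each term: -4/(s + 1) ↔ -4e^(-t); 3/(s + 1)^2 ↔ 3t·e^(-t); -3/(s + 1)^3 ↔ (-3/2)t^2·e^(-t).

f(t) = -3*t^2*exp(-t)/2 + 3*t*exp(-t) - 4*exp(-t)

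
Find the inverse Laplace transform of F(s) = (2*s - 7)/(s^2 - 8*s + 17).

Complete the square in the denominator: s^2 - 8*s + 17 = (s - 4)^2 + 1^2.
Split the numerator to match: 2*s - 7 = 2·(s - 4) + 1·1.
Invert each term: 2·(s - 4)/((s - 4)^2 + 1) ↔ 2e^(4t)cos(t); 1·1/((s - 4)^2 + 1) ↔ e^(4t)sin(t).

exp(4*t)*sin(t) + 2*exp(4*t)*cos(t)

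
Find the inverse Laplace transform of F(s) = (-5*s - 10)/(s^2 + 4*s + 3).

Rewrite the denominator: s^2 + 4*s + 3 = (s + 2)^2 - 1.
The form in (s + 2) signals a first-shifting-theorem factor e^(-2t).
Since L{cosh(t)} = s/(s^2 - 1), the inverse is e^(-2*t)*cosh(t), scaled by -5.

-5*exp(-2*t)*cosh(t)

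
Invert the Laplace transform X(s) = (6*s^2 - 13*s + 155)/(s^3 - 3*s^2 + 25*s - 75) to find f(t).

Factor the denominator: s^3 - 3*s^2 + 25*s - 75 = (s - 3)*(s^2 + 25).
Partial fraction decomposition gives [5/(s - 3)] + [s/(s^2 + 25)] + [-10/(s^2 + 25)].
Invert each term: 5/(s - 3) ↔ 5e^(3t); 1·s/(s^2 + 25) ↔ cos(5t); -2·5/(s^2 + 25) ↔ -2sin(5t).

f(t) = 5*exp(3*t) - 2*sin(5*t) + cos(5*t)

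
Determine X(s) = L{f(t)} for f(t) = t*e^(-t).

X(s) = (s + 1)^(-2)

L{t} = 1!/s^2 = 1/s^2.
By the first shifting theorem, multiplying by e^(-t) replaces s with s + 1.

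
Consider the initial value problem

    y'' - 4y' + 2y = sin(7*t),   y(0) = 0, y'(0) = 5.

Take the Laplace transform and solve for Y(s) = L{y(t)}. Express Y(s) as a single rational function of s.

Apply the Laplace transform to the equation.
The derivative rules (L{y''} = s^2 Y - s·y(0) - y'(0) and L{y'} = sY - y(0), with y(0) = 0, y'(0) = 5) turn the left side into (s^2 - 4*s + 2)Y - (5).
The right side is L{sin(7*t)} = 7/(s^2 + 49).
So (s^2 - 4*s + 2)Y = 7/(s^2 + 49) + (5).
Isolate Y and clear denominators.

Y(s) = (5*s^2 + 252)/(s^4 - 4*s^3 + 51*s^2 - 196*s + 98)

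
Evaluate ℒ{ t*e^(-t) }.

L{t} = 1!/s^2 = 1/s^2.
By the first shifting theorem, multiplying by e^(-t) replaces s with s + 1.

(s + 1)^(-2)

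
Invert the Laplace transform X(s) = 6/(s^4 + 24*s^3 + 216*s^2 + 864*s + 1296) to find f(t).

f(t) = t^3*exp(-6*t)

Rewrite the denominator: s^4 + 24*s^3 + 216*s^2 + 864*s + 1296 = (s + 6)^4.
The form in (s + 6) signals a first-shifting-theorem factor e^(-6t).
Since L{t^3} = 3!/s^4 = 6/s^4, the inverse is t^3*exp(-6*t).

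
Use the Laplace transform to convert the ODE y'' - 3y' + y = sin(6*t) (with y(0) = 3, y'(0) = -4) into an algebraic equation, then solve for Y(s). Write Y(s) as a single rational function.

Y(s) = (3*s^3 - 13*s^2 + 108*s - 462)/(s^4 - 3*s^3 + 37*s^2 - 108*s + 36)

Laplace-transform each side.
With L{y''} = s^2 Y - s·y(0) - y'(0) and L{y'} = sY - y(0), with y(0) = 3, y'(0) = -4: the LHS transforms to (s^2 - 3*s + 1)Y - (3*s - 13).
The right side is L{sin(6*t)} = 6/(s^2 + 36).
So (s^2 - 3*s + 1)Y = 6/(s^2 + 36) + (3*s - 13).
Divide through and combine into a single rational function.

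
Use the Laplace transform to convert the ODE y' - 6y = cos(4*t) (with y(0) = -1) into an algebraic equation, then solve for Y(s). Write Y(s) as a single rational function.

Y(s) = (-s^2 + s - 16)/(s^3 - 6*s^2 + 16*s - 96)

Apply the Laplace transform to the equation.
Using L{y'} = sY - y(0) = sY - (-1), the left side becomes (s - 6)Y - (-1).
The right side is L{cos(4*t)} = s/(s^2 + 16).
So (s - 6)Y = s/(s^2 + 16) + (-1).
Divide through and combine into a single rational function.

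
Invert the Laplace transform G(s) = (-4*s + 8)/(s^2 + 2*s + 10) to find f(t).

Complete the square in the denominator: s^2 + 2*s + 10 = (s + 1)^2 + 3^2.
Split the numerator to match: -4*s + 8 = -4·(s + 1) + 4·3.
Invert each term: -4·(s + 1)/((s + 1)^2 + 9) ↔ -4e^(-t)cos(3t); 4·3/((s + 1)^2 + 9) ↔ 4e^(-t)sin(3t).

f(t) = 4*exp(-t)*sin(3*t) - 4*exp(-t)*cos(3*t)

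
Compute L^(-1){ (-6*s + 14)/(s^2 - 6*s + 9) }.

-4*t*exp(3*t) - 6*exp(3*t)

Factor the denominator: s^2 - 6*s + 9 = (s - 3)^2.
Partial fraction decomposition gives [-6/(s - 3)] + [-4/(s - 3)^2].
Invert each term: -6/(s - 3) ↔ -6e^(3t); -4/(s - 3)^2 ↔ -4t·e^(3t).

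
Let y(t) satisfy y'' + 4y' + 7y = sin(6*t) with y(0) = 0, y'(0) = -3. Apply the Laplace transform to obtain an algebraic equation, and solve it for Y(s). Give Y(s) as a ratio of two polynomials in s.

Y(s) = (-3*s^2 - 102)/(s^4 + 4*s^3 + 43*s^2 + 144*s + 252)

Laplace-transform each side.
With L{y''} = s^2 Y - s·y(0) - y'(0) and L{y'} = sY - y(0), with y(0) = 0, y'(0) = -3: the LHS transforms to (s^2 + 4*s + 7)Y - (-3).
The right side is L{sin(6*t)} = 6/(s^2 + 36).
So (s^2 + 4*s + 7)Y = 6/(s^2 + 36) + (-3).
Solve for Y(s) and write it as one ratio of polynomials.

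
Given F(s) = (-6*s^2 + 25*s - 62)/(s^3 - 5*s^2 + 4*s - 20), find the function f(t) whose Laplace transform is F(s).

f(t) = -3*exp(5*t) + 5*sin(2*t) - 3*cos(2*t)

Factor the denominator: s^3 - 5*s^2 + 4*s - 20 = (s - 5)*(s^2 + 4).
Partial fraction decomposition gives [-3/(s - 5)] + [-3*s/(s^2 + 4)] + [10/(s^2 + 4)].
Invert each term: -3/(s - 5) ↔ -3e^(5t); -3·s/(s^2 + 4) ↔ -3cos(2t); 5·2/(s^2 + 4) ↔ 5sin(2t).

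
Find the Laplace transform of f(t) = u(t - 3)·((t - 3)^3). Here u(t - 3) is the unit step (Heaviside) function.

By the second shifting theorem, L{u(t - c)·g(t - c)} = e^(-cs)·G(s) with c = 3 and G(s) = L{g(t)}.
L{t^3} = 3!/s^4 = 6/s^4.

6*exp(-3*s)/s^4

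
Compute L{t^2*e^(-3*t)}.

L{e^(-3t)} = 1/(s + 3).
Then apply L{t^2·g(t)} = (-1)^2 d^2/ds^2[G(s)] with G(s) = 1/(s + 3):
differentiating 2 times and applying the sign gives 2/(s + 3)^3.

2/(s + 3)^3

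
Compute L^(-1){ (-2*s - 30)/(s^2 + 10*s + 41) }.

Complete the square in the denominator: s^2 + 10*s + 41 = (s + 5)^2 + 4^2.
Split the numerator to match: -2*s - 30 = -2·(s + 5) - 5·4.
Invert each term: -2·(s + 5)/((s + 5)^2 + 16) ↔ -2e^(-5t)cos(4t); -5·4/((s + 5)^2 + 16) ↔ -5e^(-5t)sin(4t).

-5*exp(-5*t)*sin(4*t) - 2*exp(-5*t)*cos(4*t)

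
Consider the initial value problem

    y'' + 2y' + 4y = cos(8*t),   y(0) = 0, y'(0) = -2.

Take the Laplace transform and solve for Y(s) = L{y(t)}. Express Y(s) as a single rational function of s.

Y(s) = (-2*s^2 + s - 128)/(s^4 + 2*s^3 + 68*s^2 + 128*s + 256)

Take the Laplace transform of both sides.
Using L{y''} = s^2 Y - s·y(0) - y'(0) and L{y'} = sY - y(0), with y(0) = 0, y'(0) = -2, the left side becomes (s^2 + 2*s + 4)Y - (-2).
The right side is L{cos(8*t)} = s/(s^2 + 64).
So (s^2 + 2*s + 4)Y = s/(s^2 + 64) + (-2).
Divide through and combine into a single rational function.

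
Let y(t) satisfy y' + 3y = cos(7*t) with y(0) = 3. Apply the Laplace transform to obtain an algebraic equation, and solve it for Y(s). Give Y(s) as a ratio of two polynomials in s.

Laplace-transform each side.
The derivative rules (L{y'} = sY - y(0) = sY - 3) turn the left side into (s + 3)Y - (3).
The right side is L{cos(7*t)} = s/(s^2 + 49).
So (s + 3)Y = s/(s^2 + 49) + (3).
Solve for Y(s) and write it as one ratio of polynomials.

Y(s) = (3*s^2 + s + 147)/(s^3 + 3*s^2 + 49*s + 147)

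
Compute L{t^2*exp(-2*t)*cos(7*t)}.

L{cos(7t)} = s/(s^2 + 49).
Multiplying by e^(-2t) shifts s → s + 2, so L{exp(-2*t)*cos(7*t)} = (s + 2)/((s + 2)^2 + 49).
Then apply L{t^2·g(t)} = (-1)^2 d^2/ds^2[G(s)] with G(s) = (s + 2)/((s + 2)^2 + 49):
differentiating 2 times and applying the sign gives 2*(s + 2)*(s^2 + 4*s - 143)/(s^2 + 4*s + 53)^3.

2*(s + 2)*(s^2 + 4*s - 143)/(s^2 + 4*s + 53)^3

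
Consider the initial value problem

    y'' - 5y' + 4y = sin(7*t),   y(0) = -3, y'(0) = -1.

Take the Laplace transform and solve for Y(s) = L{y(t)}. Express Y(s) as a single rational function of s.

Y(s) = (-3*s^3 + 14*s^2 - 147*s + 693)/(s^4 - 5*s^3 + 53*s^2 - 245*s + 196)

Transform both sides with L{·}.
With L{y''} = s^2 Y - s·y(0) - y'(0) and L{y'} = sY - y(0), with y(0) = -3, y'(0) = -1: the LHS transforms to (s^2 - 5*s + 4)Y - (-3*s + 14).
The right side is L{sin(7*t)} = 7/(s^2 + 49).
So (s^2 - 5*s + 4)Y = 7/(s^2 + 49) + (-3*s + 14).
Divide through and combine into a single rational function.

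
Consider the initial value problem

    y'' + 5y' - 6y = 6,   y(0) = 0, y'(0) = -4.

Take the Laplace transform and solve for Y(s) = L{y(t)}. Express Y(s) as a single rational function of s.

Y(s) = (-4*s + 6)/(s^3 + 5*s^2 - 6*s)

Apply the Laplace transform to the equation.
With L{y''} = s^2 Y - s·y(0) - y'(0) and L{y'} = sY - y(0), with y(0) = 0, y'(0) = -4: the LHS transforms to (s^2 + 5*s - 6)Y - (-4).
The right side is L{6} = 6/s.
So (s^2 + 5*s - 6)Y = 6/s + (-4).
Isolate Y and clear denominators.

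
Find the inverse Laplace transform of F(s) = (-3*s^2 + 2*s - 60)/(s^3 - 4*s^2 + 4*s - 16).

Factor the denominator: s^3 - 4*s^2 + 4*s - 16 = (s - 4)*(s^2 + 4).
Partial fraction decomposition gives [-5/(s - 4)] + [2*s/(s^2 + 4)] + [10/(s^2 + 4)].
Invert each term: -5/(s - 4) ↔ -5e^(4t); 2·s/(s^2 + 4) ↔ 2cos(2t); 5·2/(s^2 + 4) ↔ 5sin(2t).

-5*exp(4*t) + 5*sin(2*t) + 2*cos(2*t)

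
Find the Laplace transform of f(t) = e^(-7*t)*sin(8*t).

L{sin(8t)} = 8/(s^2 + 64).
By the first shifting theorem, multiplying by e^(-7t) replaces s with s + 7.

8/((s + 7)^2 + 64)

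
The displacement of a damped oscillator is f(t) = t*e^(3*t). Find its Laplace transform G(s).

L{e^(3t)} = 1/(s - 3).
Then apply L{t·g(t)} = -d/ds[H(s)] with H(s) = 1/(s - 3):
differentiating 1 time and applying the sign gives (s - 3)^(-2).

G(s) = (s - 3)^(-2)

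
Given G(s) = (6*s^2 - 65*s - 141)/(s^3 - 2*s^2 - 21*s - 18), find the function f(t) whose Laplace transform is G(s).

f(t) = -5*exp(6*t) + 5*exp(-t) + 6*exp(-3*t)

Factor the denominator: s^3 - 2*s^2 - 21*s - 18 = (s - 6)*(s + 1)*(s + 3).
Partial fraction decomposition gives [5/(s + 1)] + [-5/(s - 6)] + [6/(s + 3)].
Invert each term: 5/(s + 1) ↔ 5e^(-t); -5/(s - 6) ↔ -5e^(6t); 6/(s + 3) ↔ 6e^(-3t).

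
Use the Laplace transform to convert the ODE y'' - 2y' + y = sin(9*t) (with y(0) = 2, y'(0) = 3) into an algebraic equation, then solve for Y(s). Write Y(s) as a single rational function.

Y(s) = (2*s^3 - s^2 + 162*s - 72)/(s^4 - 2*s^3 + 82*s^2 - 162*s + 81)

Laplace-transform each side.
With L{y''} = s^2 Y - s·y(0) - y'(0) and L{y'} = sY - y(0), with y(0) = 2, y'(0) = 3: the LHS transforms to (s^2 - 2*s + 1)Y - (2*s - 1).
The right side is L{sin(9*t)} = 9/(s^2 + 81).
So (s^2 - 2*s + 1)Y = 9/(s^2 + 81) + (2*s - 1).
Solve for Y(s) and write it as one ratio of polynomials.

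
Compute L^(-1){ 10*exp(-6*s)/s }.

The factor e^(-6s) signals a time shift by c = 6 (second shifting theorem).
L{10} = 10/s, so L^-1{10/s} = 10.
Hence the inverse is u(t - 6) times that function evaluated at t - 6.

Heaviside(t - 6)*(10)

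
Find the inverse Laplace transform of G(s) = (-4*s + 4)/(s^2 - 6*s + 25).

-2*exp(3*t)*sin(4*t) - 4*exp(3*t)*cos(4*t)

Complete the square in the denominator: s^2 - 6*s + 25 = (s - 3)^2 + 4^2.
Split the numerator to match: -4*s + 4 = -4·(s - 3) - 2·4.
Invert each term: -4·(s - 3)/((s - 3)^2 + 16) ↔ -4e^(3t)cos(4t); -2·4/((s - 3)^2 + 16) ↔ -2e^(3t)sin(4t).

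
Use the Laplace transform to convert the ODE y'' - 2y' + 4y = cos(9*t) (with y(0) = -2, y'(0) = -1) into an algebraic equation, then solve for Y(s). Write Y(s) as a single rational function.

Y(s) = (-2*s^3 + 3*s^2 - 161*s + 243)/(s^4 - 2*s^3 + 85*s^2 - 162*s + 324)

Take the Laplace transform of both sides.
The derivative rules (L{y''} = s^2 Y - s·y(0) - y'(0) and L{y'} = sY - y(0), with y(0) = -2, y'(0) = -1) turn the left side into (s^2 - 2*s + 4)Y - (-2*s + 3).
The right side is L{cos(9*t)} = s/(s^2 + 81).
So (s^2 - 2*s + 4)Y = s/(s^2 + 81) + (-2*s + 3).
Solve for Y(s) and write it as one ratio of polynomials.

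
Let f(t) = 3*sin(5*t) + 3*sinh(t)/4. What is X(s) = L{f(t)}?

By linearity of the Laplace transform, transform each term separately.
(3)·[L{sin(5t)} = 5/(s^2 + 25)]; (3/4)·[L{sinh(t)} = 1/(s^2 - 1)].

X(s) = 15/(s^2 + 25) + 3/(4*(s^2 - 1))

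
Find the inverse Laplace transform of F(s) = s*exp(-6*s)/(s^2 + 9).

The factor e^(-6s) signals a time shift by c = 6 (second shifting theorem).
L{cos(3t)} = s/(s^2 + 9), so L^-1{s/(s^2 + 9)} = cos(3*t).
Hence the inverse is u(t - 6) times that function evaluated at t - 6.

Heaviside(t - 6)*(cos(3*t - 18))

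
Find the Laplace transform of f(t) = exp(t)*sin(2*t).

2/((s - 1)^2 + 4)

L{sin(2t)} = 2/(s^2 + 4).
By the first shifting theorem, multiplying by e^(t) replaces s with s - 1.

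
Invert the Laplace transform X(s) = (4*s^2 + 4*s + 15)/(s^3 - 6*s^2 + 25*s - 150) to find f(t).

Factor the denominator: s^3 - 6*s^2 + 25*s - 150 = (s - 6)*(s^2 + 25).
Partial fraction decomposition gives [3/(s - 6)] + [s/(s^2 + 25)] + [10/(s^2 + 25)].
Invert each term: 3/(s - 6) ↔ 3e^(6t); 1·s/(s^2 + 25) ↔ cos(5t); 2·5/(s^2 + 25) ↔ 2sin(5t).

f(t) = 3*exp(6*t) + 2*sin(5*t) + cos(5*t)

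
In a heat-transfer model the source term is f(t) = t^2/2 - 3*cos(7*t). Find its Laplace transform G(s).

By linearity of the Laplace transform, transform each term separately.
(-3)·[L{cos(7t)} = s/(s^2 + 49)]; (1/2)·[L{t^2} = 2!/s^3 = 2/s^3].

G(s) = -3*s/(s^2 + 49) + s^(-3)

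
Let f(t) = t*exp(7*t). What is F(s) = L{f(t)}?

L{e^(7t)} = 1/(s - 7).
Then apply L{t·g(t)} = -d/ds[G(s)] with G(s) = 1/(s - 7):
differentiating 1 time and applying the sign gives (s - 7)^(-2).

F(s) = (s - 7)^(-2)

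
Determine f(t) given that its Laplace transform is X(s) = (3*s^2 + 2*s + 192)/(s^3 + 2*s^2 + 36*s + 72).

f(t) = sin(6*t) - 2*cos(6*t) + 5*exp(-2*t)

Factor the denominator: s^3 + 2*s^2 + 36*s + 72 = (s + 2)*(s^2 + 36).
Partial fraction decomposition gives [5/(s + 2)] + [-2*s/(s^2 + 36)] + [6/(s^2 + 36)].
Invert each term: 5/(s + 2) ↔ 5e^(-2t); -2·s/(s^2 + 36) ↔ -2cos(6t); 1·6/(s^2 + 36) ↔ sin(6t).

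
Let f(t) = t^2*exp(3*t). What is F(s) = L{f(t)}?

L{e^(3t)} = 1/(s - 3).
Then apply L{t^2·g(t)} = (-1)^2 d^2/ds^2[G(s)] with G(s) = 1/(s - 3):
differentiating 2 times and applying the sign gives 2/(s - 3)^3.

F(s) = 2/(s - 3)^3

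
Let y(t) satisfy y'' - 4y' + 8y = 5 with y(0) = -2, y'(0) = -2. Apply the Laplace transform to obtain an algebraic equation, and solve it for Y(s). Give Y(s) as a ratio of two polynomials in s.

Take the Laplace transform of both sides.
The derivative rules (L{y''} = s^2 Y - s·y(0) - y'(0) and L{y'} = sY - y(0), with y(0) = -2, y'(0) = -2) turn the left side into (s^2 - 4*s + 8)Y - (-2*s + 6).
The right side is L{5} = 5/s.
So (s^2 - 4*s + 8)Y = 5/s + (-2*s + 6).
Isolate Y and clear denominators.

Y(s) = (-2*s^2 + 6*s + 5)/(s^3 - 4*s^2 + 8*s)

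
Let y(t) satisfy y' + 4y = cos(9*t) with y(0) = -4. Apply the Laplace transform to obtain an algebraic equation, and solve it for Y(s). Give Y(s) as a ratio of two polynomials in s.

Apply the Laplace transform to the equation.
Using L{y'} = sY - y(0) = sY - (-4), the left side becomes (s + 4)Y - (-4).
The right side is L{cos(9*t)} = s/(s^2 + 81).
So (s + 4)Y = s/(s^2 + 81) + (-4).
Isolate Y and clear denominators.

Y(s) = (-4*s^2 + s - 324)/(s^3 + 4*s^2 + 81*s + 324)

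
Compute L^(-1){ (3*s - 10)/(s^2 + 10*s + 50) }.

-5*exp(-5*t)*sin(5*t) + 3*exp(-5*t)*cos(5*t)

Complete the square in the denominator: s^2 + 10*s + 50 = (s + 5)^2 + 5^2.
Split the numerator to match: 3*s - 10 = 3·(s + 5) - 5·5.
Invert each term: 3·(s + 5)/((s + 5)^2 + 25) ↔ 3e^(-5t)cos(5t); -5·5/((s + 5)^2 + 25) ↔ -5e^(-5t)sin(5t).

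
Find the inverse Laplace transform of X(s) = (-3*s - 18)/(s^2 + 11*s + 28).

-2*exp(-4*t) - exp(-7*t)

Factor the denominator: s^2 + 11*s + 28 = (s + 4)*(s + 7).
Partial fraction decomposition gives [-1/(s + 7)] + [-2/(s + 4)].
Invert each term: -1/(s + 7) ↔ -e^(-7t); -2/(s + 4) ↔ -2e^(-4t).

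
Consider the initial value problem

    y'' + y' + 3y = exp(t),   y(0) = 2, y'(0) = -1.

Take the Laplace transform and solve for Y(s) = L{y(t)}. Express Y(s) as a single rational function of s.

Y(s) = (2*s^2 - s)/(s^3 + 2*s - 3)

Transform both sides with L{·}.
The derivative rules (L{y''} = s^2 Y - s·y(0) - y'(0) and L{y'} = sY - y(0), with y(0) = 2, y'(0) = -1) turn the left side into (s^2 + s + 3)Y - (2*s + 1).
The right side is L{exp(t)} = 1/(s - 1).
So (s^2 + s + 3)Y = 1/(s - 1) + (2*s + 1).
Solve for Y(s) and write it as one ratio of polynomials.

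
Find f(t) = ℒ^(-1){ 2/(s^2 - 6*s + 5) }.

f(t) = exp(3*t)*sinh(2*t)

Rewrite the denominator: s^2 - 6*s + 5 = (s - 3)^2 - 4.
The form in (s - 3) signals a first-shifting-theorem factor e^(3t).
Since L{sinh(2t)} = 2/(s^2 - 4), the inverse is e^(3*t)*sinh(2*t).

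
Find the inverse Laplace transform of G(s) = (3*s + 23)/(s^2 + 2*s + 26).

4*exp(-t)*sin(5*t) + 3*exp(-t)*cos(5*t)

Complete the square in the denominator: s^2 + 2*s + 26 = (s + 1)^2 + 5^2.
Split the numerator to match: 3*s + 23 = 3·(s + 1) + 4·5.
Invert each term: 3·(s + 1)/((s + 1)^2 + 25) ↔ 3e^(-t)cos(5t); 4·5/((s + 1)^2 + 25) ↔ 4e^(-t)sin(5t).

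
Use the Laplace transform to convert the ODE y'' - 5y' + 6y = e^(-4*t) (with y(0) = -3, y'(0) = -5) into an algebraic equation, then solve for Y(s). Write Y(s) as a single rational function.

Y(s) = (-3*s^2 - 2*s + 41)/(s^3 - s^2 - 14*s + 24)

Transform both sides with L{·}.
Using L{y''} = s^2 Y - s·y(0) - y'(0) and L{y'} = sY - y(0), with y(0) = -3, y'(0) = -5, the left side becomes (s^2 - 5*s + 6)Y - (-3*s + 10).
The right side is L{e^(-4*t)} = 1/(s + 4).
So (s^2 - 5*s + 6)Y = 1/(s + 4) + (-3*s + 10).
Divide through and combine into a single rational function.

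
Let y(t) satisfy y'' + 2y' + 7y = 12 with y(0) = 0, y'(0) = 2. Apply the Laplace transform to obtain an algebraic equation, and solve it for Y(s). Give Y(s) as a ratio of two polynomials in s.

Transform both sides with L{·}.
The derivative rules (L{y''} = s^2 Y - s·y(0) - y'(0) and L{y'} = sY - y(0), with y(0) = 0, y'(0) = 2) turn the left side into (s^2 + 2*s + 7)Y - (2).
The right side is L{12} = 12/s.
So (s^2 + 2*s + 7)Y = 12/s + (2).
Solve for Y(s) and write it as one ratio of polynomials.

Y(s) = (2*s + 12)/(s^3 + 2*s^2 + 7*s)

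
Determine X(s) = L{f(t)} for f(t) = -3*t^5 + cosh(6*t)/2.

By linearity of the Laplace transform, transform each term separately.
(1/2)·[L{cosh(6t)} = s/(s^2 - 36)]; (-3)·[L{t^5} = 5!/s^6 = 120/s^6].

X(s) = s/(2*(s^2 - 36)) - 360/s^6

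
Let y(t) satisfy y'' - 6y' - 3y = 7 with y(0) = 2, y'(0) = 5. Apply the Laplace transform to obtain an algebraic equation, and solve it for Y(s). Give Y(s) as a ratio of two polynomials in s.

Y(s) = (2*s^2 - 7*s + 7)/(s^3 - 6*s^2 - 3*s)

Transform both sides with L{·}.
Using L{y''} = s^2 Y - s·y(0) - y'(0) and L{y'} = sY - y(0), with y(0) = 2, y'(0) = 5, the left side becomes (s^2 - 6*s - 3)Y - (2*s - 7).
The right side is L{7} = 7/s.
So (s^2 - 6*s - 3)Y = 7/s + (2*s - 7).
Isolate Y and clear denominators.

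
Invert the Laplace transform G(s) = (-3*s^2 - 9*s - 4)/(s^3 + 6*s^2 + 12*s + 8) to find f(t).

Factor the denominator: s^3 + 6*s^2 + 12*s + 8 = (s + 2)^3.
Partial fraction decomposition gives [-3/(s + 2)] + [3/(s + 2)^2] + [2/(s + 2)^3].
Invert each term: -3/(s + 2) ↔ -3e^(-2t); 3/(s + 2)^2 ↔ 3t·e^(-2t); 2/(s + 2)^3 ↔ (1)t^2·e^(-2t).

f(t) = t^2*exp(-2*t) + 3*t*exp(-2*t) - 3*exp(-2*t)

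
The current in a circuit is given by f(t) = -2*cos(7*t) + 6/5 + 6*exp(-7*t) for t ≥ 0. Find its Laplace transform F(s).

F(s) = -2*s/(s^2 + 49) + 6/(s + 7) + 6/(5*s)

By linearity of the Laplace transform, transform each term separately.
L{6/5} = (6/5)/s; (-2)·[L{cos(7t)} = s/(s^2 + 49)]; (6)·[L{e^(-7t)} = 1/(s + 7)].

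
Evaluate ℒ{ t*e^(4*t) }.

L{e^(4t)} = 1/(s - 4).
Then apply L{t·g(t)} = -d/ds[G(s)] with G(s) = 1/(s - 4):
differentiating 1 time and applying the sign gives (s - 4)^(-2).

(s - 4)^(-2)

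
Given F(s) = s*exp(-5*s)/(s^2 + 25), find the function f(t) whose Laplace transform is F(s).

The factor e^(-5s) signals a time shift by c = 5 (second shifting theorem).
L{cos(5t)} = s/(s^2 + 25), so L^-1{s/(s^2 + 25)} = cos(5*t).
Hence the inverse is u(t - 5) times that function evaluated at t - 5.

f(t) = Heaviside(t - 5)*(cos(5*t - 25))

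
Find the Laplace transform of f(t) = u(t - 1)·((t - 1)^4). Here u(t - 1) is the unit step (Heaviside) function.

By the second shifting theorem, L{u(t - c)·g(t - c)} = e^(-cs)·G(s) with c = 1 and G(s) = L{g(t)}.
L{t^4} = 4!/s^5 = 24/s^5.

24*exp(-s)/s^5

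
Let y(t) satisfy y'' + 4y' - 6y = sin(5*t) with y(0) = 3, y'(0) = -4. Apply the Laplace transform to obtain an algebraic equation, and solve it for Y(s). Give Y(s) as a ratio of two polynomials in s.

Y(s) = (3*s^3 + 8*s^2 + 75*s + 205)/(s^4 + 4*s^3 + 19*s^2 + 100*s - 150)

Laplace-transform each side.
The derivative rules (L{y''} = s^2 Y - s·y(0) - y'(0) and L{y'} = sY - y(0), with y(0) = 3, y'(0) = -4) turn the left side into (s^2 + 4*s - 6)Y - (3*s + 8).
The right side is L{sin(5*t)} = 5/(s^2 + 25).
So (s^2 + 4*s - 6)Y = 5/(s^2 + 25) + (3*s + 8).
Isolate Y and clear denominators.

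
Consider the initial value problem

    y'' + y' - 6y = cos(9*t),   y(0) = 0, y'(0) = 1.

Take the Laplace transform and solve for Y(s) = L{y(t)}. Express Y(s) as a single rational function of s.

Transform both sides with L{·}.
The derivative rules (L{y''} = s^2 Y - s·y(0) - y'(0) and L{y'} = sY - y(0), with y(0) = 0, y'(0) = 1) turn the left side into (s^2 + s - 6)Y - (1).
The right side is L{cos(9*t)} = s/(s^2 + 81).
So (s^2 + s - 6)Y = s/(s^2 + 81) + (1).
Solve for Y(s) and write it as one ratio of polynomials.

Y(s) = (s^2 + s + 81)/(s^4 + s^3 + 75*s^2 + 81*s - 486)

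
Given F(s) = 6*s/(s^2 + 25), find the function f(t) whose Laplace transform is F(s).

f(t) = 6*cos(5*t)

Since L{cos(5t)} = s/(s^2 + 25), the inverse is cos(5*t), scaled by 6.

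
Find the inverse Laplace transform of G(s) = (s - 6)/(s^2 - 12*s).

Rewrite the denominator: s^2 - 12*s = (s - 6)^2 - 36.
The form in (s - 6) signals a first-shifting-theorem factor e^(6t).
Since L{cosh(6t)} = s/(s^2 - 36), the inverse is exp(6*t)*cosh(6*t).

exp(6*t)*cosh(6*t)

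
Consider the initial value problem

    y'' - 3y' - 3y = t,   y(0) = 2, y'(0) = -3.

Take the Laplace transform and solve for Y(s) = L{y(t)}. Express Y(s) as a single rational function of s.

Laplace-transform each side.
With L{y''} = s^2 Y - s·y(0) - y'(0) and L{y'} = sY - y(0), with y(0) = 2, y'(0) = -3: the LHS transforms to (s^2 - 3*s - 3)Y - (2*s - 9).
The right side is L{t} = s^(-2).
So (s^2 - 3*s - 3)Y = s^(-2) + (2*s - 9).
Isolate Y and clear denominators.

Y(s) = (2*s^3 - 9*s^2 + 1)/(s^4 - 3*s^3 - 3*s^2)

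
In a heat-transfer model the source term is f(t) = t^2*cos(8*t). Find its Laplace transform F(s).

F(s) = 2*s*(s^2 - 192)/(s^2 + 64)^3

L{cos(8t)} = s/(s^2 + 64).
Then apply L{t^2·g(t)} = (-1)^2 d^2/ds^2[G(s)] with G(s) = s/(s^2 + 64):
differentiating 2 times and applying the sign gives 2*s*(s^2 - 192)/(s^2 + 64)^3.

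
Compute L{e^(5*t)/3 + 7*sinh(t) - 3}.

Apply the Laplace transform termwise.
(7)·[L{sinh(t)} = 1/(s^2 - 1)]; L{-3} = -3/s; (1/3)·[L{e^(5t)} = 1/(s - 5)].

7/(s^2 - 1) + 1/(3*(s - 5)) - 3/s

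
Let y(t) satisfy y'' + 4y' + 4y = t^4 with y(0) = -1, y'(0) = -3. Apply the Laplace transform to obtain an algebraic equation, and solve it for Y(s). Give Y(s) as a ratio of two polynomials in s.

Apply the Laplace transform to the equation.
With L{y''} = s^2 Y - s·y(0) - y'(0) and L{y'} = sY - y(0), with y(0) = -1, y'(0) = -3: the LHS transforms to (s^2 + 4*s + 4)Y - (-s - 7).
The right side is L{t^4} = 24/s^5.
So (s^2 + 4*s + 4)Y = 24/s^5 + (-s - 7).
Isolate Y and clear denominators.

Y(s) = (-s^6 - 7*s^5 + 24)/(s^7 + 4*s^6 + 4*s^5)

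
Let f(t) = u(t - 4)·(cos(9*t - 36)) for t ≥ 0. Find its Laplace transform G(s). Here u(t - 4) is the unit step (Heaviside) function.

By the second shifting theorem, L{u(t - c)·g(t - c)} = e^(-cs)·H(s) with c = 4 and H(s) = L{g(t)}.
L{cos(9t)} = s/(s^2 + 81).

G(s) = s*exp(-4*s)/(s^2 + 81)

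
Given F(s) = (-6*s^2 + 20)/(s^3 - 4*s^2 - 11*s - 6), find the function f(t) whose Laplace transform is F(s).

Factor the denominator: s^3 - 4*s^2 - 11*s - 6 = (s - 6)*(s + 1)^2.
Partial fraction decomposition gives [-2/(s + 1)] + [-2/(s + 1)^2] + [-4/(s - 6)].
Invert each term: -2/(s + 1) ↔ -2e^(-t); -2/(s + 1)^2 ↔ -2t·e^(-t); -4/(s - 6) ↔ -4e^(6t).

f(t) = -2*t*exp(-t) - 4*exp(6*t) - 2*exp(-t)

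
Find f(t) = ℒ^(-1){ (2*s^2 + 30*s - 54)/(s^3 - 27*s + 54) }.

f(t) = 6*t*exp(3*t) + 4*exp(3*t) - 2*exp(-6*t)

Factor the denominator: s^3 - 27*s + 54 = (s - 3)^2*(s + 6).
Partial fraction decomposition gives [4/(s - 3)] + [6/(s - 3)^2] + [-2/(s + 6)].
Invert each term: 4/(s - 3) ↔ 4e^(3t); 6/(s - 3)^2 ↔ 6t·e^(3t); -2/(s + 6) ↔ -2e^(-6t).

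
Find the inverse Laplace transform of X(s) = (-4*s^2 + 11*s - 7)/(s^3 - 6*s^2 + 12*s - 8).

-t^2*exp(2*t)/2 - 5*t*exp(2*t) - 4*exp(2*t)

Factor the denominator: s^3 - 6*s^2 + 12*s - 8 = (s - 2)^3.
Partial fraction decomposition gives [-4/(s - 2)] + [-5/(s - 2)^2] + [-1/(s - 2)^3].
Invert each term: -4/(s - 2) ↔ -4e^(2t); -5/(s - 2)^2 ↔ -5t·e^(2t); -1/(s - 2)^3 ↔ (-1/2)t^2·e^(2t).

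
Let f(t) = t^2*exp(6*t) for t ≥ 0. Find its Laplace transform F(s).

F(s) = 2/(s - 6)^3

L{e^(6t)} = 1/(s - 6).
Then apply L{t^2·g(t)} = (-1)^2 d^2/ds^2[G(s)] with G(s) = 1/(s - 6):
differentiating 2 times and applying the sign gives 2/(s - 6)^3.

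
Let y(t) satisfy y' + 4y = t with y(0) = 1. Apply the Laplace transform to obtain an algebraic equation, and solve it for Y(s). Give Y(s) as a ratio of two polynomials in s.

Y(s) = (s^2 + 1)/(s^3 + 4*s^2)

Apply the Laplace transform to the equation.
Using L{y'} = sY - y(0) = sY - 1, the left side becomes (s + 4)Y - (1).
The right side is L{t} = s^(-2).
So (s + 4)Y = s^(-2) + (1).
Isolate Y and clear denominators.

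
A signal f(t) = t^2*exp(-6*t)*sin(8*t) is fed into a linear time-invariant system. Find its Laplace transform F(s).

L{sin(8t)} = 8/(s^2 + 64).
Multiplying by e^(-6t) shifts s → s + 6, so L{exp(-6*t)*sin(8*t)} = 8/((s + 6)^2 + 64).
Then apply L{t^2·g(t)} = (-1)^2 d^2/ds^2[G(s)] with G(s) = 8/((s + 6)^2 + 64):
differentiating 2 times and applying the sign gives 16*(3*s^2 + 36*s + 44)/(s^2 + 12*s + 100)^3.

F(s) = 16*(3*s^2 + 36*s + 44)/(s^2 + 12*s + 100)^3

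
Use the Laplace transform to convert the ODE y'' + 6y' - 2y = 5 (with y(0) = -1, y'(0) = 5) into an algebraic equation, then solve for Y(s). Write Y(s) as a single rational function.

Y(s) = (-s^2 - s + 5)/(s^3 + 6*s^2 - 2*s)

Apply the Laplace transform to the equation.
Using L{y''} = s^2 Y - s·y(0) - y'(0) and L{y'} = sY - y(0), with y(0) = -1, y'(0) = 5, the left side becomes (s^2 + 6*s - 2)Y - (-s - 1).
The right side is L{5} = 5/s.
So (s^2 + 6*s - 2)Y = 5/s + (-s - 1).
Divide through and combine into a single rational function.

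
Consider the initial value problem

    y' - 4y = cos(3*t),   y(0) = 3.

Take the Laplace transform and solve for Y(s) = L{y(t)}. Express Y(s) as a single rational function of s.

Y(s) = (3*s^2 + s + 27)/(s^3 - 4*s^2 + 9*s - 36)

Take the Laplace transform of both sides.
With L{y'} = sY - y(0) = sY - 3: the LHS transforms to (s - 4)Y - (3).
The right side is L{cos(3*t)} = s/(s^2 + 9).
So (s - 4)Y = s/(s^2 + 9) + (3).
Isolate Y and clear denominators.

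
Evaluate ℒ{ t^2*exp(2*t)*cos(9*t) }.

L{cos(9t)} = s/(s^2 + 81).
Multiplying by e^(2t) shifts s → s - 2, so L{exp(2*t)*cos(9*t)} = (s - 2)/((s - 2)^2 + 81).
Then apply L{t^2·g(t)} = (-1)^2 d^2/ds^2[G(s)] with G(s) = (s - 2)/((s - 2)^2 + 81):
differentiating 2 times and applying the sign gives 2*(s - 2)*(s^2 - 4*s - 239)/(s^2 - 4*s + 85)^3.

2*(s - 2)*(s^2 - 4*s - 239)/(s^2 - 4*s + 85)^3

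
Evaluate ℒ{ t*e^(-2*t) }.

(s + 2)^(-2)

L{e^(-2t)} = 1/(s + 2).
Then apply L{t·g(t)} = -d/ds[G(s)] with G(s) = 1/(s + 2):
differentiating 1 time and applying the sign gives (s + 2)^(-2).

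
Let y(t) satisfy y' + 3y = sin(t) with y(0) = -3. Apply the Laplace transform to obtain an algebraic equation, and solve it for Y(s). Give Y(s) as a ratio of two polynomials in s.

Apply the Laplace transform to the equation.
The derivative rules (L{y'} = sY - y(0) = sY - (-3)) turn the left side into (s + 3)Y - (-3).
The right side is L{sin(t)} = 1/(s^2 + 1).
So (s + 3)Y = 1/(s^2 + 1) + (-3).
Solve for Y(s) and write it as one ratio of polynomials.

Y(s) = (-3*s^2 - 2)/(s^3 + 3*s^2 + s + 3)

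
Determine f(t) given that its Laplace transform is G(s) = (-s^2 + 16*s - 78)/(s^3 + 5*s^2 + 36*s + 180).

f(t) = sin(6*t) + 2*cos(6*t) - 3*exp(-5*t)

Factor the denominator: s^3 + 5*s^2 + 36*s + 180 = (s + 5)*(s^2 + 36).
Partial fraction decomposition gives [-3/(s + 5)] + [2*s/(s^2 + 36)] + [6/(s^2 + 36)].
Invert each term: -3/(s + 5) ↔ -3e^(-5t); 2·s/(s^2 + 36) ↔ 2cos(6t); 1·6/(s^2 + 36) ↔ sin(6t).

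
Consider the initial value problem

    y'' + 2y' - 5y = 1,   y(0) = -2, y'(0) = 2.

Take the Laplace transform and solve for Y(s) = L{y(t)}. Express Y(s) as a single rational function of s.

Take the Laplace transform of both sides.
With L{y''} = s^2 Y - s·y(0) - y'(0) and L{y'} = sY - y(0), with y(0) = -2, y'(0) = 2: the LHS transforms to (s^2 + 2*s - 5)Y - (-2*s - 2).
The right side is L{1} = 1/s.
So (s^2 + 2*s - 5)Y = 1/s + (-2*s - 2).
Isolate Y and clear denominators.

Y(s) = (-2*s^2 - 2*s + 1)/(s^3 + 2*s^2 - 5*s)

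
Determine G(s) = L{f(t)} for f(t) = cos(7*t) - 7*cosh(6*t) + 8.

By linearity of the Laplace transform, transform each term separately.
(-7)·[L{cosh(6t)} = s/(s^2 - 36)]; L{8} = 8/s; L{cos(7t)} = s/(s^2 + 49).

G(s) = s/(s^2 + 49) - 7*s/(s^2 - 36) + 8/s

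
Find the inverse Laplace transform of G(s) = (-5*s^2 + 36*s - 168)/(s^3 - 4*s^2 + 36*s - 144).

-2*exp(4*t) + 4*sin(6*t) - 3*cos(6*t)

Factor the denominator: s^3 - 4*s^2 + 36*s - 144 = (s - 4)*(s^2 + 36).
Partial fraction decomposition gives [-2/(s - 4)] + [-3*s/(s^2 + 36)] + [24/(s^2 + 36)].
Invert each term: -2/(s - 4) ↔ -2e^(4t); -3·s/(s^2 + 36) ↔ -3cos(6t); 4·6/(s^2 + 36) ↔ 4sin(6t).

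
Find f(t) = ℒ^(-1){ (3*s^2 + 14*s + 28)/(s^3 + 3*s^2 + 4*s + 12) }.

f(t) = 4*sin(2*t) + 2*cos(2*t) + exp(-3*t)

Factor the denominator: s^3 + 3*s^2 + 4*s + 12 = (s + 3)*(s^2 + 4).
Partial fraction decomposition gives [1/(s + 3)] + [2*s/(s^2 + 4)] + [8/(s^2 + 4)].
Invert each term: 1/(s + 3) ↔ e^(-3t); 2·s/(s^2 + 4) ↔ 2cos(2t); 4·2/(s^2 + 4) ↔ 4sin(2t).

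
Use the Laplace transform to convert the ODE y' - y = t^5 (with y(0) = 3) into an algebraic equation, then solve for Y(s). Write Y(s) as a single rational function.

Y(s) = (3*s^6 + 120)/(s^7 - s^6)

Take the Laplace transform of both sides.
The derivative rules (L{y'} = sY - y(0) = sY - 3) turn the left side into (s - 1)Y - (3).
The right side is L{t^5} = 120/s^6.
So (s - 1)Y = 120/s^6 + (3).
Divide through and combine into a single rational function.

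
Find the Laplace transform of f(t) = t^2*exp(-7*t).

L{e^(-7t)} = 1/(s + 7).
Then apply L{t^2·g(t)} = (-1)^2 d^2/ds^2[G(s)] with G(s) = 1/(s + 7):
differentiating 2 times and applying the sign gives 2/(s + 7)^3.

2/(s + 7)^3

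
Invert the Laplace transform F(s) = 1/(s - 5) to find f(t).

Since L{e^(5t)} = 1/(s - 5), the inverse is e^(5*t).

f(t) = exp(5*t)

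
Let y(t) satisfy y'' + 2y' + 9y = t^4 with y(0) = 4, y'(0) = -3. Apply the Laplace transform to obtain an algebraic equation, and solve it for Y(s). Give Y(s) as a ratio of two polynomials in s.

Y(s) = (4*s^6 + 5*s^5 + 24)/(s^7 + 2*s^6 + 9*s^5)

Transform both sides with L{·}.
Using L{y''} = s^2 Y - s·y(0) - y'(0) and L{y'} = sY - y(0), with y(0) = 4, y'(0) = -3, the left side becomes (s^2 + 2*s + 9)Y - (4*s + 5).
The right side is L{t^4} = 24/s^5.
So (s^2 + 2*s + 9)Y = 24/s^5 + (4*s + 5).
Divide through and combine into a single rational function.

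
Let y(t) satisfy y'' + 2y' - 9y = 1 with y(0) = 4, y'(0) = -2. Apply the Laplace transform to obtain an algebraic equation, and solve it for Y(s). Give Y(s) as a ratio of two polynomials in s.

Transform both sides with L{·}.
Using L{y''} = s^2 Y - s·y(0) - y'(0) and L{y'} = sY - y(0), with y(0) = 4, y'(0) = -2, the left side becomes (s^2 + 2*s - 9)Y - (4*s + 6).
The right side is L{1} = 1/s.
So (s^2 + 2*s - 9)Y = 1/s + (4*s + 6).
Isolate Y and clear denominators.

Y(s) = (4*s^2 + 6*s + 1)/(s^3 + 2*s^2 - 9*s)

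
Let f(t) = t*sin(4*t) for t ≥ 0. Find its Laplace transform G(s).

L{sin(4t)} = 4/(s^2 + 16).
Then apply L{t·g(t)} = -d/ds[H(s)] with H(s) = 4/(s^2 + 16):
differentiating 1 time and applying the sign gives 8*s/(s^2 + 16)^2.

G(s) = 8*s/(s^2 + 16)^2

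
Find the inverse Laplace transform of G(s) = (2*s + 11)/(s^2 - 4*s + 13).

5*exp(2*t)*sin(3*t) + 2*exp(2*t)*cos(3*t)

Complete the square in the denominator: s^2 - 4*s + 13 = (s - 2)^2 + 3^2.
Split the numerator to match: 2*s + 11 = 2·(s - 2) + 5·3.
Invert each term: 2·(s - 2)/((s - 2)^2 + 9) ↔ 2e^(2t)cos(3t); 5·3/((s - 2)^2 + 9) ↔ 5e^(2t)sin(3t).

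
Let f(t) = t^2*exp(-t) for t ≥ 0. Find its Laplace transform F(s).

L{e^(-t)} = 1/(s + 1).
Then apply L{t^2·g(t)} = (-1)^2 d^2/ds^2[G(s)] with G(s) = 1/(s + 1):
differentiating 2 times and applying the sign gives 2/(s + 1)^3.

F(s) = 2/(s + 1)^3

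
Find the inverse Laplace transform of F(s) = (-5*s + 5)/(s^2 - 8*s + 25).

Complete the square in the denominator: s^2 - 8*s + 25 = (s - 4)^2 + 3^2.
Split the numerator to match: -5*s + 5 = -5·(s - 4) - 5·3.
Invert each term: -5·(s - 4)/((s - 4)^2 + 9) ↔ -5e^(4t)cos(3t); -5·3/((s - 4)^2 + 9) ↔ -5e^(4t)sin(3t).

-5*exp(4*t)*sin(3*t) - 5*exp(4*t)*cos(3*t)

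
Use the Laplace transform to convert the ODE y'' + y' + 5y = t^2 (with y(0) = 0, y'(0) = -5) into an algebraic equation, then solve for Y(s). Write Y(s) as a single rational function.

Apply the Laplace transform to the equation.
Using L{y''} = s^2 Y - s·y(0) - y'(0) and L{y'} = sY - y(0), with y(0) = 0, y'(0) = -5, the left side becomes (s^2 + s + 5)Y - (-5).
The right side is L{t^2} = 2/s^3.
So (s^2 + s + 5)Y = 2/s^3 + (-5).
Divide through and combine into a single rational function.

Y(s) = (-5*s^3 + 2)/(s^5 + s^4 + 5*s^3)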